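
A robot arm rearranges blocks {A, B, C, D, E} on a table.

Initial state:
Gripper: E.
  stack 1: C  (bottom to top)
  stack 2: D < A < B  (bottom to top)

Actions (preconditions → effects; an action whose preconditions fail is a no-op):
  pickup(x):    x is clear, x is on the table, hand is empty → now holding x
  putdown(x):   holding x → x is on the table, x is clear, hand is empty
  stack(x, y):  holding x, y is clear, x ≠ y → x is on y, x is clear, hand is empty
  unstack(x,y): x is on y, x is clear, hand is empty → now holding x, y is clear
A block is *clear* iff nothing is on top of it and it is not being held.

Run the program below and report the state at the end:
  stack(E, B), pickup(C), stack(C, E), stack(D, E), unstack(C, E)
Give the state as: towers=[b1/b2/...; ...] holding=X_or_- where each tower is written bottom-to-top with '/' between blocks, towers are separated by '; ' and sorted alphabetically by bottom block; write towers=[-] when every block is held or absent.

towers=[D/A/B/E] holding=C

step 1 (stack(E, B)): towers=[C; D/A/B/E] holding=-
step 2 (pickup(C)): towers=[D/A/B/E] holding=C
step 3 (stack(C, E)): towers=[D/A/B/E/C] holding=-
step 4 (stack(D, E)) [no-op]: towers=[D/A/B/E/C] holding=-
step 5 (unstack(C, E)): towers=[D/A/B/E] holding=C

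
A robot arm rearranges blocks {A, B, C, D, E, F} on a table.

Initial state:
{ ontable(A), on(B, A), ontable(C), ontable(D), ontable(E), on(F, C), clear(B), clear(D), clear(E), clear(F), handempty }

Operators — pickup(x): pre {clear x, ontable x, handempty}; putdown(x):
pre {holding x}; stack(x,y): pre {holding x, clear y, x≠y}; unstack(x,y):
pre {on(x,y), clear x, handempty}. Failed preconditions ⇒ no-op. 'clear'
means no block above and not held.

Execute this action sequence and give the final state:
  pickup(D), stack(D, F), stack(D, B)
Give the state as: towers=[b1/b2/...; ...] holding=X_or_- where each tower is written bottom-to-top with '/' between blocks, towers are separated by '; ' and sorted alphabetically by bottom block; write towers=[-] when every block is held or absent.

step 1 (pickup(D)): towers=[A/B; C/F; E] holding=D
step 2 (stack(D, F)): towers=[A/B; C/F/D; E] holding=-
step 3 (stack(D, B)) [no-op]: towers=[A/B; C/F/D; E] holding=-

towers=[A/B; C/F/D; E] holding=-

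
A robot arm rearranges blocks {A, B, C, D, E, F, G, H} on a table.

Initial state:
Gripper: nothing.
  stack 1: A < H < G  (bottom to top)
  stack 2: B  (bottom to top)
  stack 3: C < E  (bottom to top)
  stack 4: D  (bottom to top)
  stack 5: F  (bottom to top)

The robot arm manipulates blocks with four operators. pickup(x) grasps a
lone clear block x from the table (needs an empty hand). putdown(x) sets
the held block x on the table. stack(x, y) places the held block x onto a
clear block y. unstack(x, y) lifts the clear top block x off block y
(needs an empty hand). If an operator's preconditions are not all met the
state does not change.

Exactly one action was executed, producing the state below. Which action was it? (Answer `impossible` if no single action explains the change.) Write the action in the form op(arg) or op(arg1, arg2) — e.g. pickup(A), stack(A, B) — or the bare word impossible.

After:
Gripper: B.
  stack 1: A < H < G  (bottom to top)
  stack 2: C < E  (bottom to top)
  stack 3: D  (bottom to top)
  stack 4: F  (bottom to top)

pickup(B)

target: towers=[A/H/G; C/E; D; F] holding=B
     unstack(G, H) → towers=[A/H; B; C/E; D; F] holding=G
     unstack(E, C) → towers=[A/H/G; B; C; D; F] holding=E
         pickup(B) → towers=[A/H/G; C/E; D; F] holding=B  ← match
         pickup(F) → towers=[A/H/G; B; C/E; D] holding=F
         pickup(D) → towers=[A/H/G; B; C/E; F] holding=D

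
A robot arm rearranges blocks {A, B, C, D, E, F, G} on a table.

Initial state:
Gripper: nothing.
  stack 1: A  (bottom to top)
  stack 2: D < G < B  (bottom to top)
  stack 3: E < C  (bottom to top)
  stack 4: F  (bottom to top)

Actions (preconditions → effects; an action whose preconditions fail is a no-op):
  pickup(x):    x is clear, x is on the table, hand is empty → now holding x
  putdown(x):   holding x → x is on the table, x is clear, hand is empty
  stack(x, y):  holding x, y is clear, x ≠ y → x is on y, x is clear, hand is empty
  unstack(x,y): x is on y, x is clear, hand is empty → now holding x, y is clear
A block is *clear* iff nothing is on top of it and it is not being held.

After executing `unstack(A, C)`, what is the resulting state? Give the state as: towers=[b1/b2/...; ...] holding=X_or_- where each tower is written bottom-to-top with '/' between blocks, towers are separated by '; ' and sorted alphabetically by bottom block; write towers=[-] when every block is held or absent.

towers=[A; D/G/B; E/C; F] holding=-

before: towers=[A; D/G/B; E/C; F] holding=-
pre[unstack(A, C)]: on(A,C) fail, clear(A) ok, handempty ok
on(A,C) unmet → unstack(A, C) is a no-op
after:  towers=[A; D/G/B; E/C; F] holding=-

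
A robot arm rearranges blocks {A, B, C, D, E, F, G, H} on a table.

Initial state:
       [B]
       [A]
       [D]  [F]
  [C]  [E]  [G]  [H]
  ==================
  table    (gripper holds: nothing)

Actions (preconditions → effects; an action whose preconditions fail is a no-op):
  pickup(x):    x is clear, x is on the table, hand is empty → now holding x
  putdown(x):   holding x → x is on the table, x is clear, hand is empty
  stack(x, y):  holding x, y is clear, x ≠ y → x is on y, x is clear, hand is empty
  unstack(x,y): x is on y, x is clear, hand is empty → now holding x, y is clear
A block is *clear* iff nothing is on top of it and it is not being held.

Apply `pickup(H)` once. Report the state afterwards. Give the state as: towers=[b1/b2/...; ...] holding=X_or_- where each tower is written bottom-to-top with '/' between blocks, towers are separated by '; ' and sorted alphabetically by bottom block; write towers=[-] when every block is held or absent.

before: towers=[C; E/D/A/B; G/F; H] holding=-
pre[pickup(H)]: clear(H) ✓, ontable(H) ✓, handempty ✓
all met → apply pickup(H)
after:  towers=[C; E/D/A/B; G/F] holding=H

towers=[C; E/D/A/B; G/F] holding=H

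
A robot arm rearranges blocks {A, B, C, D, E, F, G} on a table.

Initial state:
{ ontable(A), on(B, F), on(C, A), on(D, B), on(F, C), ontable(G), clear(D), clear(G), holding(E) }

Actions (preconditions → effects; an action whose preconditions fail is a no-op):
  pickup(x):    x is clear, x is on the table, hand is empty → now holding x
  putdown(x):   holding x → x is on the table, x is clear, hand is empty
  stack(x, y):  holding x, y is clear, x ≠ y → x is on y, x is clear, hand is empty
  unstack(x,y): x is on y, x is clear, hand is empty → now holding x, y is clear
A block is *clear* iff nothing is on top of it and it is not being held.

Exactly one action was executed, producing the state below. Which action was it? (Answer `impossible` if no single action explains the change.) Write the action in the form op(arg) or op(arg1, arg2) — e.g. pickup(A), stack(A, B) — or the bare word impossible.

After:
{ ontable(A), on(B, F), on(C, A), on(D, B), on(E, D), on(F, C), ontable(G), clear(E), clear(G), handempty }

stack(E, D)

target: towers=[A/C/F/B/D/E; G] holding=-
        putdown(E) → towers=[A/C/F/B/D; E; G] holding=-
       stack(E, G) → towers=[A/C/F/B/D; G/E] holding=-
       stack(E, D) → towers=[A/C/F/B/D/E; G] holding=-  ← match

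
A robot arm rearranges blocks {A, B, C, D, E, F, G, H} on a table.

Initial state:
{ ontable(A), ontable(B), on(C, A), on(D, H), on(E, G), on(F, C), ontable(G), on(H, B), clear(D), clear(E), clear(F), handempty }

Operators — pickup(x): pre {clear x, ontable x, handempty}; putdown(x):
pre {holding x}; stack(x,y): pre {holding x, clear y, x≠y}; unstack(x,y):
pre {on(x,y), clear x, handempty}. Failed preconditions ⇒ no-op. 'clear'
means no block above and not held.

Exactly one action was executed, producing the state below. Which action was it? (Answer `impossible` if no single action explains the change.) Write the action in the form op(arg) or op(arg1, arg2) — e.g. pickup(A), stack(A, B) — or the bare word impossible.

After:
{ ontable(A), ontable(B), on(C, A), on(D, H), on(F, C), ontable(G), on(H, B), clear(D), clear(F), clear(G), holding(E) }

unstack(E, G)

target: towers=[A/C/F; B/H/D; G] holding=E
     unstack(E, G) → towers=[A/C/F; B/H/D; G] holding=E  ← match
     unstack(F, C) → towers=[A/C; B/H/D; G/E] holding=F
     unstack(D, H) → towers=[A/C/F; B/H; G/E] holding=D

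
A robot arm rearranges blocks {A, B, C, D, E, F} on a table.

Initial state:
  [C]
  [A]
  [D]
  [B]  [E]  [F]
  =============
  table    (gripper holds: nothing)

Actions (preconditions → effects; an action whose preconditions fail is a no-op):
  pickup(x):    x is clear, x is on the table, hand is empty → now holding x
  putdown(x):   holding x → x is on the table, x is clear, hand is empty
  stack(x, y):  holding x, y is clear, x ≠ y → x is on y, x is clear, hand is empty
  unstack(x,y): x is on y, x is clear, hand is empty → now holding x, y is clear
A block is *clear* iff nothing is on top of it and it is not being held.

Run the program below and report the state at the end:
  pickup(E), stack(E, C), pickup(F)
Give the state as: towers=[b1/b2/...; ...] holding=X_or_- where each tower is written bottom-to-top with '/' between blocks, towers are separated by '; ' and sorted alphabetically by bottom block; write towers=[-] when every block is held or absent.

towers=[B/D/A/C/E] holding=F

step 1 (pickup(E)): towers=[B/D/A/C; F] holding=E
step 2 (stack(E, C)): towers=[B/D/A/C/E; F] holding=-
step 3 (pickup(F)): towers=[B/D/A/C/E] holding=F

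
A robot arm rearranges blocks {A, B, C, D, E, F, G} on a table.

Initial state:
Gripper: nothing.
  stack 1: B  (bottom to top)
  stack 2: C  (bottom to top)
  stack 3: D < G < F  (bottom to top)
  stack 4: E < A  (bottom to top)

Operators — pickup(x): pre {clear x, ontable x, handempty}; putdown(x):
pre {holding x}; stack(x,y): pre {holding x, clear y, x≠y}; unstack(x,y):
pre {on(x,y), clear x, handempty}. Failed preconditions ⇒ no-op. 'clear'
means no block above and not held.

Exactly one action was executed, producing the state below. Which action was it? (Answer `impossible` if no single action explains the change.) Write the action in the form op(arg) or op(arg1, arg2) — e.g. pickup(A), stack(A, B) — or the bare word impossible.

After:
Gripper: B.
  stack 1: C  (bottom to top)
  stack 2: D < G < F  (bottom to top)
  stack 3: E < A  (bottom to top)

pickup(B)

target: towers=[C; D/G/F; E/A] holding=B
         pickup(B) → towers=[C; D/G/F; E/A] holding=B  ← match
     unstack(F, G) → towers=[B; C; D/G; E/A] holding=F
     unstack(A, E) → towers=[B; C; D/G/F; E] holding=A
         pickup(C) → towers=[B; D/G/F; E/A] holding=C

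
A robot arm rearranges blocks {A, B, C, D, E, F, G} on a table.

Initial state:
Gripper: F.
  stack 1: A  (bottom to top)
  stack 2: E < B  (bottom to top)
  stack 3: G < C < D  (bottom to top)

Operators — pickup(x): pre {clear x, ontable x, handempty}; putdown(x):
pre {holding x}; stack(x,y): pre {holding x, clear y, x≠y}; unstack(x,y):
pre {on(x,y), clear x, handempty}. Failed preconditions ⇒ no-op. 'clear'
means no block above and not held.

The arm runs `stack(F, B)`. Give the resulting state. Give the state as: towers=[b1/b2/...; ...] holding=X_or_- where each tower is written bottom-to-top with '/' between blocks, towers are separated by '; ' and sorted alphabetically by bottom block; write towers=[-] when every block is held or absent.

towers=[A; E/B/F; G/C/D] holding=-

before: towers=[A; E/B; G/C/D] holding=F
pre[stack(F, B)]: holding(F) yes, clear(B) yes, F≠B yes
all met → apply stack(F, B)
after:  towers=[A; E/B/F; G/C/D] holding=-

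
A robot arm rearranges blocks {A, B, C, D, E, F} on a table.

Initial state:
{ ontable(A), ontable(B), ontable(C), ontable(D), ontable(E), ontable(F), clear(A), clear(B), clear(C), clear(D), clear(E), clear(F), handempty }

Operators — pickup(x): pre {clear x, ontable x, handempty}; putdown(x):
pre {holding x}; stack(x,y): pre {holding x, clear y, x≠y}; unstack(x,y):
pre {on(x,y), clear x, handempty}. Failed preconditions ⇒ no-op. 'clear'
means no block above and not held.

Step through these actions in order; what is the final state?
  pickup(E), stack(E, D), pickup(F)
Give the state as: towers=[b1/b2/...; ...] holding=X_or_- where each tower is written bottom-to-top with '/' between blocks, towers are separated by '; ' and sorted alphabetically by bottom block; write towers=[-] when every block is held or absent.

towers=[A; B; C; D/E] holding=F

step 1 (pickup(E)): towers=[A; B; C; D; F] holding=E
step 2 (stack(E, D)): towers=[A; B; C; D/E; F] holding=-
step 3 (pickup(F)): towers=[A; B; C; D/E] holding=F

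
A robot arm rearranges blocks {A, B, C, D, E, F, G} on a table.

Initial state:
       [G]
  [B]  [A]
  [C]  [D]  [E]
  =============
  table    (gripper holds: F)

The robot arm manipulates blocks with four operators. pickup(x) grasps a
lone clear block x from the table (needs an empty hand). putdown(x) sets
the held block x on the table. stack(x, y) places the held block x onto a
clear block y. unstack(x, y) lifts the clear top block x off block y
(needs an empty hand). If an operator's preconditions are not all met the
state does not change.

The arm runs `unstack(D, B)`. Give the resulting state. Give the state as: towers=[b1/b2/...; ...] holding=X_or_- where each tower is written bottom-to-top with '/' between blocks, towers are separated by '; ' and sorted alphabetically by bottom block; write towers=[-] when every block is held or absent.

towers=[C/B; D/A/G; E] holding=F

before: towers=[C/B; D/A/G; E] holding=F
pre[unstack(D, B)]: on(D,B) no, clear(D) no, handempty no
on(D,B), clear(D), handempty unmet → unstack(D, B) is a no-op
after:  towers=[C/B; D/A/G; E] holding=F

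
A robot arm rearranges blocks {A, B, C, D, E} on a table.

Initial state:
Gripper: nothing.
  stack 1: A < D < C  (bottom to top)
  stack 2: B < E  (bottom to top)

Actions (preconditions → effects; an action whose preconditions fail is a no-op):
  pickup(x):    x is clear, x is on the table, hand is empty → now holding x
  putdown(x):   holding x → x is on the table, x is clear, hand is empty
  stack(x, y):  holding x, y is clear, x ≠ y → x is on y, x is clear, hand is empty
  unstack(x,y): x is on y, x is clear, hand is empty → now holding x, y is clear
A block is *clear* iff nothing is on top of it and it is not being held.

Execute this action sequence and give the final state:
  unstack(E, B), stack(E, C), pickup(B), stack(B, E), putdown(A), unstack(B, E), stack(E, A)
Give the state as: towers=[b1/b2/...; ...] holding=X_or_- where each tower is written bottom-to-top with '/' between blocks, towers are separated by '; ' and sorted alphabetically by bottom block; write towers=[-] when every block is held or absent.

step 1 (unstack(E, B)): towers=[A/D/C; B] holding=E
step 2 (stack(E, C)): towers=[A/D/C/E; B] holding=-
step 3 (pickup(B)): towers=[A/D/C/E] holding=B
step 4 (stack(B, E)): towers=[A/D/C/E/B] holding=-
step 5 (putdown(A)) [no-op]: towers=[A/D/C/E/B] holding=-
step 6 (unstack(B, E)): towers=[A/D/C/E] holding=B
step 7 (stack(E, A)) [no-op]: towers=[A/D/C/E] holding=B

towers=[A/D/C/E] holding=B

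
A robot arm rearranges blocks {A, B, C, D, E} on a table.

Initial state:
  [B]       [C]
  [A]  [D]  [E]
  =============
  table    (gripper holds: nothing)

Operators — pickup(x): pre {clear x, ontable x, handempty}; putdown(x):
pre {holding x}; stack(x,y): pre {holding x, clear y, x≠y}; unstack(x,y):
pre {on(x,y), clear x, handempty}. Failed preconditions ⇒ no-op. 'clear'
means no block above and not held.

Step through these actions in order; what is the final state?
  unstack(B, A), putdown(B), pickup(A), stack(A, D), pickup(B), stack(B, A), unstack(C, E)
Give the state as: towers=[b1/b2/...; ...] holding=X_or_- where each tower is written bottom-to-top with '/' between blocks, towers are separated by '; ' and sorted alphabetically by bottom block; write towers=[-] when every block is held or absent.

step 1 (unstack(B, A)): towers=[A; D; E/C] holding=B
step 2 (putdown(B)): towers=[A; B; D; E/C] holding=-
step 3 (pickup(A)): towers=[B; D; E/C] holding=A
step 4 (stack(A, D)): towers=[B; D/A; E/C] holding=-
step 5 (pickup(B)): towers=[D/A; E/C] holding=B
step 6 (stack(B, A)): towers=[D/A/B; E/C] holding=-
step 7 (unstack(C, E)): towers=[D/A/B; E] holding=C

towers=[D/A/B; E] holding=C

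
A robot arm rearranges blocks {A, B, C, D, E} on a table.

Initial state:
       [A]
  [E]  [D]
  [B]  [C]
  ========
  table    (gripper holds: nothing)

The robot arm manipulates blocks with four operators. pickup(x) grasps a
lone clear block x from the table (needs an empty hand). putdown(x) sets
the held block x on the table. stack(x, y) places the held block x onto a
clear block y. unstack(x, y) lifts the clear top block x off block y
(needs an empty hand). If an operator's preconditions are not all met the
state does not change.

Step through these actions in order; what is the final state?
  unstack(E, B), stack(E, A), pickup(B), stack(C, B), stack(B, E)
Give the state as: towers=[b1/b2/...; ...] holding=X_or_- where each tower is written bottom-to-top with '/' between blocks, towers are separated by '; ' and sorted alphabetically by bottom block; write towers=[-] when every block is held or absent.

step 1 (unstack(E, B)): towers=[B; C/D/A] holding=E
step 2 (stack(E, A)): towers=[B; C/D/A/E] holding=-
step 3 (pickup(B)): towers=[C/D/A/E] holding=B
step 4 (stack(C, B)) [no-op]: towers=[C/D/A/E] holding=B
step 5 (stack(B, E)): towers=[C/D/A/E/B] holding=-

towers=[C/D/A/E/B] holding=-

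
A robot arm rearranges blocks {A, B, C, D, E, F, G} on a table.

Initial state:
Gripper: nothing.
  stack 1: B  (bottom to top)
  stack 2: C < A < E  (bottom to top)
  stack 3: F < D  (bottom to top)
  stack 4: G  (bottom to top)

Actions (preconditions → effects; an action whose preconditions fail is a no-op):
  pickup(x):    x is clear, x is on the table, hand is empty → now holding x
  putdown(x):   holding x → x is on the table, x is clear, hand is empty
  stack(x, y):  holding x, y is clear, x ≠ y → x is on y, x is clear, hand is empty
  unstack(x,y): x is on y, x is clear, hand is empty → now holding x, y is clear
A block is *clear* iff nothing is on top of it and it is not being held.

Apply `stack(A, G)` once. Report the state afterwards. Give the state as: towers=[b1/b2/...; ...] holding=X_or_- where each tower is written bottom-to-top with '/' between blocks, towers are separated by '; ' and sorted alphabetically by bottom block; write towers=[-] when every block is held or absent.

towers=[B; C/A/E; F/D; G] holding=-

before: towers=[B; C/A/E; F/D; G] holding=-
pre[stack(A, G)]: holding(A) ✗, clear(G) ✓, A≠G ✓
holding(A) unmet → stack(A, G) is a no-op
after:  towers=[B; C/A/E; F/D; G] holding=-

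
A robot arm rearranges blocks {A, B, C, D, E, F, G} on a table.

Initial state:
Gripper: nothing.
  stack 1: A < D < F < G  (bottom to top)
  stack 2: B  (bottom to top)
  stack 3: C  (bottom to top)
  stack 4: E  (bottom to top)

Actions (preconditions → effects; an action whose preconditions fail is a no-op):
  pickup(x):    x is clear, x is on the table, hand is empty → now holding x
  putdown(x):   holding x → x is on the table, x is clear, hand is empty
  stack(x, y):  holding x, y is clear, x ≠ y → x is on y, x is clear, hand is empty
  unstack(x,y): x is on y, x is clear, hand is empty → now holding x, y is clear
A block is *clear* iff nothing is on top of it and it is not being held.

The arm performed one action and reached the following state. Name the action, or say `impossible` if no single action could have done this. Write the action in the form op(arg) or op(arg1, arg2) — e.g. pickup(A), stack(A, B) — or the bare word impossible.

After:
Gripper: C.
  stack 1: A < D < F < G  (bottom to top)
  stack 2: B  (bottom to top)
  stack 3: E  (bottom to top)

target: towers=[A/D/F/G; B; E] holding=C
         pickup(B) → towers=[A/D/F/G; C; E] holding=B
     unstack(G, F) → towers=[A/D/F; B; C; E] holding=G
         pickup(E) → towers=[A/D/F/G; B; C] holding=E
         pickup(C) → towers=[A/D/F/G; B; E] holding=C  ← match

pickup(C)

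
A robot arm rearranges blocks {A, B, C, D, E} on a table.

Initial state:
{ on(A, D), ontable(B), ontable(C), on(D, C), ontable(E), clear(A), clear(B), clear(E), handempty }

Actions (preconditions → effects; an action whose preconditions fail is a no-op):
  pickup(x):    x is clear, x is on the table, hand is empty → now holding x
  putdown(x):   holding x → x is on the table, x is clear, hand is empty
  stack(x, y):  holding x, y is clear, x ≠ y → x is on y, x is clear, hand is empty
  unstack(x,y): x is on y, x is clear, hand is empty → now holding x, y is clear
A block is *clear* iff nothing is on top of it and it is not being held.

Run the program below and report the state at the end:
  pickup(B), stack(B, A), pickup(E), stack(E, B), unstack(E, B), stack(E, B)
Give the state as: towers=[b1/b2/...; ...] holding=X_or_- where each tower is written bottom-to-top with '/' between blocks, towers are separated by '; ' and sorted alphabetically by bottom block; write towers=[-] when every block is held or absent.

towers=[C/D/A/B/E] holding=-

step 1 (pickup(B)): towers=[C/D/A; E] holding=B
step 2 (stack(B, A)): towers=[C/D/A/B; E] holding=-
step 3 (pickup(E)): towers=[C/D/A/B] holding=E
step 4 (stack(E, B)): towers=[C/D/A/B/E] holding=-
step 5 (unstack(E, B)): towers=[C/D/A/B] holding=E
step 6 (stack(E, B)): towers=[C/D/A/B/E] holding=-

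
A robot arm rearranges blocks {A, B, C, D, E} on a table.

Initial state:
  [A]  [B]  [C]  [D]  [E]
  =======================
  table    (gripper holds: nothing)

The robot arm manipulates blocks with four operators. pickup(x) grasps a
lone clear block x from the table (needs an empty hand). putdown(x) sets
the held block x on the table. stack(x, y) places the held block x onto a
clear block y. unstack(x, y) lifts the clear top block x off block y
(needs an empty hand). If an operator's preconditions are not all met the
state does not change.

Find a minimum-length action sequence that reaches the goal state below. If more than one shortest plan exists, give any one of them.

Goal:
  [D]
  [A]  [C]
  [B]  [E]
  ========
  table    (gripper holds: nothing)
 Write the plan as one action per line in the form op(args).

pickup(A)
stack(A, B)
pickup(D)
stack(D, A)
pickup(C)
stack(C, E)

step 1 (pickup(A)): towers=[B; C; D; E] holding=A
step 2 (stack(A, B)): towers=[B/A; C; D; E] holding=-
step 3 (pickup(D)): towers=[B/A; C; E] holding=D
step 4 (stack(D, A)): towers=[B/A/D; C; E] holding=-
step 5 (pickup(C)): towers=[B/A/D; E] holding=C
step 6 (stack(C, E)): towers=[B/A/D; E/C] holding=-
goal check: towers=[B/A/D; E/C] holding=- — reached (length 6, optimal by BFS)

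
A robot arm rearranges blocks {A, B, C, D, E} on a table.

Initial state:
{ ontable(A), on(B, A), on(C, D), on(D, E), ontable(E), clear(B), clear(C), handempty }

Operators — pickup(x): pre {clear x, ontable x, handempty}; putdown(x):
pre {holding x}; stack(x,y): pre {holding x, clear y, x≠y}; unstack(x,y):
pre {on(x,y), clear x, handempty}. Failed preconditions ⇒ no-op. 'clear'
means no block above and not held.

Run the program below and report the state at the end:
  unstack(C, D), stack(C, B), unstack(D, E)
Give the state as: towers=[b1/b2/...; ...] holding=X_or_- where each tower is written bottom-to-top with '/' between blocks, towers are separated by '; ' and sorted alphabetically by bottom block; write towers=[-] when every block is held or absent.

towers=[A/B/C; E] holding=D

step 1 (unstack(C, D)): towers=[A/B; E/D] holding=C
step 2 (stack(C, B)): towers=[A/B/C; E/D] holding=-
step 3 (unstack(D, E)): towers=[A/B/C; E] holding=D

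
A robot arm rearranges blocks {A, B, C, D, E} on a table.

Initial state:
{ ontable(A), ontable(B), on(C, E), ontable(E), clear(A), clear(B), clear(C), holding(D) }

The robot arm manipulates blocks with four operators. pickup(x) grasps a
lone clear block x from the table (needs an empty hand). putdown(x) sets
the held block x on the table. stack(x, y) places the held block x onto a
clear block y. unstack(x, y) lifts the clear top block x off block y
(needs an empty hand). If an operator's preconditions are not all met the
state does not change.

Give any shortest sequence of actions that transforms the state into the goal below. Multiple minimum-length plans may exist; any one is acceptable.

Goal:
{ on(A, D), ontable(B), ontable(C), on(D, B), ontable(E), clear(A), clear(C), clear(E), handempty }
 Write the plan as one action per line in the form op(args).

step 1 (stack(D, B)): towers=[A; B/D; E/C] holding=-
step 2 (pickup(A)): towers=[B/D; E/C] holding=A
step 3 (stack(A, D)): towers=[B/D/A; E/C] holding=-
step 4 (unstack(C, E)): towers=[B/D/A; E] holding=C
step 5 (putdown(C)): towers=[B/D/A; C; E] holding=-
goal check: towers=[B/D/A; C; E] holding=- — reached (length 5, optimal by BFS)

stack(D, B)
pickup(A)
stack(A, D)
unstack(C, E)
putdown(C)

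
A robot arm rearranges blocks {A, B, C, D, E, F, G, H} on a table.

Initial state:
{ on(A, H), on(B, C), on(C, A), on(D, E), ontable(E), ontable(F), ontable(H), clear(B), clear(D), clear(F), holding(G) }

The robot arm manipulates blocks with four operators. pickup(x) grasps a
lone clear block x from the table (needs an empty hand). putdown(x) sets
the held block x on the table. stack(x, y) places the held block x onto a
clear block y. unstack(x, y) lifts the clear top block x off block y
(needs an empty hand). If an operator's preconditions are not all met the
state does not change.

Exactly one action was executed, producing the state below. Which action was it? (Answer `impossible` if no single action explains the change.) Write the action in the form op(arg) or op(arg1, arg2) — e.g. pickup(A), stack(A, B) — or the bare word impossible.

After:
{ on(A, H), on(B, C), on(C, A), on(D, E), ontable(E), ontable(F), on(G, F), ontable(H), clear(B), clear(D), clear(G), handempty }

target: towers=[E/D; F/G; H/A/C/B] holding=-
        putdown(G) → towers=[E/D; F; G; H/A/C/B] holding=-
       stack(G, B) → towers=[E/D; F; H/A/C/B/G] holding=-
       stack(G, F) → towers=[E/D; F/G; H/A/C/B] holding=-  ← match
       stack(G, D) → towers=[E/D/G; F; H/A/C/B] holding=-

stack(G, F)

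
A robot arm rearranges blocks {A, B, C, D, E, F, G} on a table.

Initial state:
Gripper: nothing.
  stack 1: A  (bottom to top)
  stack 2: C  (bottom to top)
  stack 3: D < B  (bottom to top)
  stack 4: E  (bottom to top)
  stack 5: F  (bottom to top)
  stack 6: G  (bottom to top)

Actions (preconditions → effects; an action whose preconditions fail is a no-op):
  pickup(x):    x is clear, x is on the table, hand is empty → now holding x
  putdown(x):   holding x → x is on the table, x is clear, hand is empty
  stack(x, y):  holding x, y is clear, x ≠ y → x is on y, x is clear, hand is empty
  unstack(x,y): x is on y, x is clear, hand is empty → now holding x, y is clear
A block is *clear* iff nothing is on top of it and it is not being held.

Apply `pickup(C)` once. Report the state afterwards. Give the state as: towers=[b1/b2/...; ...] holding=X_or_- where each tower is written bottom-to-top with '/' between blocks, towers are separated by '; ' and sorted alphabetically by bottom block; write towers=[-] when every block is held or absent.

towers=[A; D/B; E; F; G] holding=C

before: towers=[A; C; D/B; E; F; G] holding=-
pre[pickup(C)]: clear(C) yes, ontable(C) yes, handempty yes
all met → apply pickup(C)
after:  towers=[A; D/B; E; F; G] holding=C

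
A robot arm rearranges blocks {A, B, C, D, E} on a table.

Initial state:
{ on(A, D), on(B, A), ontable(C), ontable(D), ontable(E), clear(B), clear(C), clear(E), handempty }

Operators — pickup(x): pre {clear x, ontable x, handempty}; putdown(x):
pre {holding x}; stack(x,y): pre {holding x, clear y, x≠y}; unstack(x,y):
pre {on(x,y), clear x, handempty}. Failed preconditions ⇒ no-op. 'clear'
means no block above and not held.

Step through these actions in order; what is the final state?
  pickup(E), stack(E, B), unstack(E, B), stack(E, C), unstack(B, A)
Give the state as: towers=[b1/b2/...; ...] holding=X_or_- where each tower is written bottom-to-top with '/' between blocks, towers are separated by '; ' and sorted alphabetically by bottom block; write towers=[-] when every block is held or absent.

towers=[C/E; D/A] holding=B

step 1 (pickup(E)): towers=[C; D/A/B] holding=E
step 2 (stack(E, B)): towers=[C; D/A/B/E] holding=-
step 3 (unstack(E, B)): towers=[C; D/A/B] holding=E
step 4 (stack(E, C)): towers=[C/E; D/A/B] holding=-
step 5 (unstack(B, A)): towers=[C/E; D/A] holding=B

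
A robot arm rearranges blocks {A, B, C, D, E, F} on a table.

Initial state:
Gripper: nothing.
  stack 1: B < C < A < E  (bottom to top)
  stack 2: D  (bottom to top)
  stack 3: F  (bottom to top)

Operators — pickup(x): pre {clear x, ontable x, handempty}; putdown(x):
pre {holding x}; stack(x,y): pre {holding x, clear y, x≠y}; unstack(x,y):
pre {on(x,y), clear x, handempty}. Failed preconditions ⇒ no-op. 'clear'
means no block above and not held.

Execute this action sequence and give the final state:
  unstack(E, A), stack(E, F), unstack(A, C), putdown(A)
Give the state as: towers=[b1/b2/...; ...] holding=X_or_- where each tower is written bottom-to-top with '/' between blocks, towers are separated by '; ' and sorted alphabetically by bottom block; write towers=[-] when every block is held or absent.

step 1 (unstack(E, A)): towers=[B/C/A; D; F] holding=E
step 2 (stack(E, F)): towers=[B/C/A; D; F/E] holding=-
step 3 (unstack(A, C)): towers=[B/C; D; F/E] holding=A
step 4 (putdown(A)): towers=[A; B/C; D; F/E] holding=-

towers=[A; B/C; D; F/E] holding=-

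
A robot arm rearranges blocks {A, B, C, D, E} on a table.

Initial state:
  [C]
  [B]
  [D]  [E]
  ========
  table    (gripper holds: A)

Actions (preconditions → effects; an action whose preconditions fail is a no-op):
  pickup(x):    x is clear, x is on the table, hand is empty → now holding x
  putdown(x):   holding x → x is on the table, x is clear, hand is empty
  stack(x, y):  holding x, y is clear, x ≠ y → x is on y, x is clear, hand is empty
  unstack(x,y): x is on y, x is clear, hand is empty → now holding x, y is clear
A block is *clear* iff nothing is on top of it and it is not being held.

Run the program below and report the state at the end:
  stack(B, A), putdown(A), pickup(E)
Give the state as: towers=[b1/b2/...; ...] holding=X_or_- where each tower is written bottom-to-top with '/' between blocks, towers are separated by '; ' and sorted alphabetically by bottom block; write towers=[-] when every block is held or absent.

towers=[A; D/B/C] holding=E

step 1 (stack(B, A)) [no-op]: towers=[D/B/C; E] holding=A
step 2 (putdown(A)): towers=[A; D/B/C; E] holding=-
step 3 (pickup(E)): towers=[A; D/B/C] holding=E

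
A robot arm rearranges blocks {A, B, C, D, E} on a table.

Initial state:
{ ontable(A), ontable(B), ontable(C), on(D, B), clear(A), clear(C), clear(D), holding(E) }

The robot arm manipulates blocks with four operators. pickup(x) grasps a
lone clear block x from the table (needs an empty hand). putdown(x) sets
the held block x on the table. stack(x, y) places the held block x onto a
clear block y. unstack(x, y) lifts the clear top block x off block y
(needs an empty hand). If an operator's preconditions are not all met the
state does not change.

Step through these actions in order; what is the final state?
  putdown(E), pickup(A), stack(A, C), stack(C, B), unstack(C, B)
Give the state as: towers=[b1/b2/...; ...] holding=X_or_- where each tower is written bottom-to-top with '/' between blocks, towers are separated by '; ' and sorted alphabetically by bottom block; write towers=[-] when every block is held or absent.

towers=[B/D; C/A; E] holding=-

step 1 (putdown(E)): towers=[A; B/D; C; E] holding=-
step 2 (pickup(A)): towers=[B/D; C; E] holding=A
step 3 (stack(A, C)): towers=[B/D; C/A; E] holding=-
step 4 (stack(C, B)) [no-op]: towers=[B/D; C/A; E] holding=-
step 5 (unstack(C, B)) [no-op]: towers=[B/D; C/A; E] holding=-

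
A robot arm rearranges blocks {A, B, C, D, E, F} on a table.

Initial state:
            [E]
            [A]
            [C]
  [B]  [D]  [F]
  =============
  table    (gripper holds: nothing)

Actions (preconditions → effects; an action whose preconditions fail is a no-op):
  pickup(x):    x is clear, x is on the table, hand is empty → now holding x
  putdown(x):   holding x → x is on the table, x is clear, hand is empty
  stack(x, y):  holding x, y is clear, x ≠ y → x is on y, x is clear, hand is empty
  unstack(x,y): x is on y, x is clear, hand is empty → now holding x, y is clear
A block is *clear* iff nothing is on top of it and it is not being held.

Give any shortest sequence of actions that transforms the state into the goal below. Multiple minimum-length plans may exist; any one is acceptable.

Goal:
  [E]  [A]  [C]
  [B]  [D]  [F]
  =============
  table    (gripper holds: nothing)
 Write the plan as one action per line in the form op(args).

step 1 (unstack(E, A)): towers=[B; D; F/C/A] holding=E
step 2 (stack(E, B)): towers=[B/E; D; F/C/A] holding=-
step 3 (unstack(A, C)): towers=[B/E; D; F/C] holding=A
step 4 (stack(A, D)): towers=[B/E; D/A; F/C] holding=-
goal check: towers=[B/E; D/A; F/C] holding=- — reached (length 4, optimal by BFS)

unstack(E, A)
stack(E, B)
unstack(A, C)
stack(A, D)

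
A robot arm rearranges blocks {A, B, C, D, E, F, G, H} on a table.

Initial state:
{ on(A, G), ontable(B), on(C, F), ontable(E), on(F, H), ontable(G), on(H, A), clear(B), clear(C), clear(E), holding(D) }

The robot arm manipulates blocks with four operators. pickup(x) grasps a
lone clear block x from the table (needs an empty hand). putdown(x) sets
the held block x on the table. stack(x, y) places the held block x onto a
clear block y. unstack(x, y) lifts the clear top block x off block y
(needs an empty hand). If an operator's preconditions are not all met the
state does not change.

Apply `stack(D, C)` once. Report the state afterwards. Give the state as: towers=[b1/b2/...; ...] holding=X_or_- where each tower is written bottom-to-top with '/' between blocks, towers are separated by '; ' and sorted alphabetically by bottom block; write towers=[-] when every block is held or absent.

towers=[B; E; G/A/H/F/C/D] holding=-

before: towers=[B; E; G/A/H/F/C] holding=D
pre[stack(D, C)]: holding(D) ✓, clear(C) ✓, D≠C ✓
all met → apply stack(D, C)
after:  towers=[B; E; G/A/H/F/C/D] holding=-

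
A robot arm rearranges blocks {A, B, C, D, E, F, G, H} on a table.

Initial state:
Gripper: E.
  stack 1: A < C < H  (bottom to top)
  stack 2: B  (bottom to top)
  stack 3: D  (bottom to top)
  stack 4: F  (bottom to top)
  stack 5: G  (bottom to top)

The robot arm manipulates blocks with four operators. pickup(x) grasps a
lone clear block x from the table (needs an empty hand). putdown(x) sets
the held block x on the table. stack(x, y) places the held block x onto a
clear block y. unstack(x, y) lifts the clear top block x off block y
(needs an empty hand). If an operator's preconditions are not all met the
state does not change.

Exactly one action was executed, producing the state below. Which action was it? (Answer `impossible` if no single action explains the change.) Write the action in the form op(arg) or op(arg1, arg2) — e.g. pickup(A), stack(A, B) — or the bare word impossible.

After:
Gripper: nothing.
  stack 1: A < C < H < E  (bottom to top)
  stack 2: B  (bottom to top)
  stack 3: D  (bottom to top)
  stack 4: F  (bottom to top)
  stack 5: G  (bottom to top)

target: towers=[A/C/H/E; B; D; F; G] holding=-
        putdown(E) → towers=[A/C/H; B; D; E; F; G] holding=-
       stack(E, G) → towers=[A/C/H; B; D; F; G/E] holding=-
       stack(E, H) → towers=[A/C/H/E; B; D; F; G] holding=-  ← match
       stack(E, B) → towers=[A/C/H; B/E; D; F; G] holding=-
       stack(E, F) → towers=[A/C/H; B; D; F/E; G] holding=-
       stack(E, D) → towers=[A/C/H; B; D/E; F; G] holding=-

stack(E, H)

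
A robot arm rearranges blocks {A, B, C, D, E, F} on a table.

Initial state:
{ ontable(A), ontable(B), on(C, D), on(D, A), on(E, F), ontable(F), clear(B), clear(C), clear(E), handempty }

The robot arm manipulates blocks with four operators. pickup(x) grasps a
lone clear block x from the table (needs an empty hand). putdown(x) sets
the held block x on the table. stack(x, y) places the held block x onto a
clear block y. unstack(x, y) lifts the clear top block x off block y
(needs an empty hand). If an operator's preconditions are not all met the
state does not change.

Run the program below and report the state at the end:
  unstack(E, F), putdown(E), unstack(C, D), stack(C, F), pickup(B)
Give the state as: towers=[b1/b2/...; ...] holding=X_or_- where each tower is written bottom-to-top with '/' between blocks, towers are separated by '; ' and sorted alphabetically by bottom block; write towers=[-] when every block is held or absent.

step 1 (unstack(E, F)): towers=[A/D/C; B; F] holding=E
step 2 (putdown(E)): towers=[A/D/C; B; E; F] holding=-
step 3 (unstack(C, D)): towers=[A/D; B; E; F] holding=C
step 4 (stack(C, F)): towers=[A/D; B; E; F/C] holding=-
step 5 (pickup(B)): towers=[A/D; E; F/C] holding=B

towers=[A/D; E; F/C] holding=B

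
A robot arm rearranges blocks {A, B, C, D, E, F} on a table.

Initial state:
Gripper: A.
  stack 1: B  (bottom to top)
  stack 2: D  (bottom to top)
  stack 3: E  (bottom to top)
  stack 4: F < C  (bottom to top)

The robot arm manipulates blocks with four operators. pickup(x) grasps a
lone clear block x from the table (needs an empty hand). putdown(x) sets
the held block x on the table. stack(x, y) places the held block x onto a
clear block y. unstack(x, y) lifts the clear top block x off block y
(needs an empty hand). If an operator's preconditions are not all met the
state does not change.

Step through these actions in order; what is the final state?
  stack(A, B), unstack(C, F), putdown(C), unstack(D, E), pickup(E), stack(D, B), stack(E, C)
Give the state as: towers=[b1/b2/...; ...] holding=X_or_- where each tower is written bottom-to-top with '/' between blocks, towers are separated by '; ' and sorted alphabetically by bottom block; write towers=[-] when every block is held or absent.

step 1 (stack(A, B)): towers=[B/A; D; E; F/C] holding=-
step 2 (unstack(C, F)): towers=[B/A; D; E; F] holding=C
step 3 (putdown(C)): towers=[B/A; C; D; E; F] holding=-
step 4 (unstack(D, E)) [no-op]: towers=[B/A; C; D; E; F] holding=-
step 5 (pickup(E)): towers=[B/A; C; D; F] holding=E
step 6 (stack(D, B)) [no-op]: towers=[B/A; C; D; F] holding=E
step 7 (stack(E, C)): towers=[B/A; C/E; D; F] holding=-

towers=[B/A; C/E; D; F] holding=-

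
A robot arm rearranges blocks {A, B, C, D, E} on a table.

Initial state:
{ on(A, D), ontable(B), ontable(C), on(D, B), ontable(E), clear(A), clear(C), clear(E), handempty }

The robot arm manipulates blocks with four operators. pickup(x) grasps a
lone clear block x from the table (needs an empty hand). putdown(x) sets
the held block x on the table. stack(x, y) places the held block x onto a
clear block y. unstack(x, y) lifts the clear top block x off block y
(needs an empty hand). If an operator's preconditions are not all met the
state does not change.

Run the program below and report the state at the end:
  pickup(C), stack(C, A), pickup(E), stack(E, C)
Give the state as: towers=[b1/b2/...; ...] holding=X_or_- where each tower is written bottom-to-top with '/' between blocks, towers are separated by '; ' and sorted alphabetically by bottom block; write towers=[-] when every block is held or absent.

towers=[B/D/A/C/E] holding=-

step 1 (pickup(C)): towers=[B/D/A; E] holding=C
step 2 (stack(C, A)): towers=[B/D/A/C; E] holding=-
step 3 (pickup(E)): towers=[B/D/A/C] holding=E
step 4 (stack(E, C)): towers=[B/D/A/C/E] holding=-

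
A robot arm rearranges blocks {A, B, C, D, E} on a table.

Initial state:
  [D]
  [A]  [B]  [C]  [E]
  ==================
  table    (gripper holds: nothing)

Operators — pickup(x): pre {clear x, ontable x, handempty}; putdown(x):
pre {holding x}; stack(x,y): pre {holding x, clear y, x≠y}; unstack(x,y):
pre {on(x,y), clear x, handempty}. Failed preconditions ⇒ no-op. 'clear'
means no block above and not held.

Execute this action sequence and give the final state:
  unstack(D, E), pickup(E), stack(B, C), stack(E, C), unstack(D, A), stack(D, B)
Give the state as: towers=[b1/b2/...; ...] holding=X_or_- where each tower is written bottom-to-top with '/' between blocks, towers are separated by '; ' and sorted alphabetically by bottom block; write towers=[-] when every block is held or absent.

step 1 (unstack(D, E)) [no-op]: towers=[A/D; B; C; E] holding=-
step 2 (pickup(E)): towers=[A/D; B; C] holding=E
step 3 (stack(B, C)) [no-op]: towers=[A/D; B; C] holding=E
step 4 (stack(E, C)): towers=[A/D; B; C/E] holding=-
step 5 (unstack(D, A)): towers=[A; B; C/E] holding=D
step 6 (stack(D, B)): towers=[A; B/D; C/E] holding=-

towers=[A; B/D; C/E] holding=-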